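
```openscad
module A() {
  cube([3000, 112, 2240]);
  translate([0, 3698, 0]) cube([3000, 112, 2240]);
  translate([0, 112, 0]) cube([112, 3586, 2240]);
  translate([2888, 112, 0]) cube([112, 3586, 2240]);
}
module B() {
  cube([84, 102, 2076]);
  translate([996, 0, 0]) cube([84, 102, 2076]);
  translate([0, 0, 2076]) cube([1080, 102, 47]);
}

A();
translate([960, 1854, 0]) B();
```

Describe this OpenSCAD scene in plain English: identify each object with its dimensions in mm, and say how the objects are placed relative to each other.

A is the wall frame of a small rectangular building: four walls, each 2240 mm tall and 112 mm thick, enclosing a footprint 3000 mm (x) by 3810 mm (y) outside-to-outside, with no floor or roof. The front and back walls (the −y and +y sides) span the full width; the two side walls fit between them.

B is a door frame. The clear opening is 912 mm wide and 2076 mm high. Two 84 mm wide jambs, 102 mm deep, stand either side of the opening from the floor to the top of the opening. A 47 mm thick head sits across the top of both jambs, spanning the full outside width of the frame.

The door frame sits inside the house frame, centred.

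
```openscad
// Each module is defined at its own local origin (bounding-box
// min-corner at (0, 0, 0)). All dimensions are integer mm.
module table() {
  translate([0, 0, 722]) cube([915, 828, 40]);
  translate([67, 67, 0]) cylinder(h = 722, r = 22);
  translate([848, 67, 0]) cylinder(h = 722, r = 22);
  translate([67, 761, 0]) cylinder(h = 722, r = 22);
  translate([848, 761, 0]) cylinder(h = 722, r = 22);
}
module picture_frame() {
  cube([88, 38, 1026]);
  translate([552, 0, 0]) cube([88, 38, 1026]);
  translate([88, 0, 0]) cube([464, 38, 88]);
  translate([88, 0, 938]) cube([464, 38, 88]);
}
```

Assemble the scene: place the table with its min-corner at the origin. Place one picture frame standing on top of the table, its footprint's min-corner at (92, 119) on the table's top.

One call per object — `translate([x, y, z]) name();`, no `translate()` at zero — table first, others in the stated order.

table();
translate([92, 119, 762]) picture_frame();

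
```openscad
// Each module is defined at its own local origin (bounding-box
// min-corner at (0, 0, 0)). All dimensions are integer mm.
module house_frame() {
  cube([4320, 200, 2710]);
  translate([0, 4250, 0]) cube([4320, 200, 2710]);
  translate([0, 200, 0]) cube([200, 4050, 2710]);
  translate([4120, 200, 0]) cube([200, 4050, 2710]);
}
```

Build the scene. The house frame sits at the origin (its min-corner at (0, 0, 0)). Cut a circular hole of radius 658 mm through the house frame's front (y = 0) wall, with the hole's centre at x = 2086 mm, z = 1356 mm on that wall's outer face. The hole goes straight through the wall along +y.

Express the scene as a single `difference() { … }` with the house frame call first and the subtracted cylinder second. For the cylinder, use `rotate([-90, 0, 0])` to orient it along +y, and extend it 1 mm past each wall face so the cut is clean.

difference() {
  house_frame();
  translate([2086, -1, 1356]) rotate([-90, 0, 0]) cylinder(h = 202, r = 658);
}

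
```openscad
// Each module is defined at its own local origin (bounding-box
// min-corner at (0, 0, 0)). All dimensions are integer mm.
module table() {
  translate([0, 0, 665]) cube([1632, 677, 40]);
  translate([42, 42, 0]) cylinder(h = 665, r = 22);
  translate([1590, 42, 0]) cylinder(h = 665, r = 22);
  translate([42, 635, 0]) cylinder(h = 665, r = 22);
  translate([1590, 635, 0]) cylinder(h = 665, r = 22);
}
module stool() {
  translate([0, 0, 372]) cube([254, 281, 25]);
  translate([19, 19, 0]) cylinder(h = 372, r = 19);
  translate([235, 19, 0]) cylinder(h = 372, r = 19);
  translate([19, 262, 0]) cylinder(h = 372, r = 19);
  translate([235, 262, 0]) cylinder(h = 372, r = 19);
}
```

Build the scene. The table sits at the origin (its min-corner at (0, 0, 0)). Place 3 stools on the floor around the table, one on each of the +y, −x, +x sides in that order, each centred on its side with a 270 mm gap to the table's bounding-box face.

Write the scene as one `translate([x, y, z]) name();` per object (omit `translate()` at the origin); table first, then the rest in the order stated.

table();
translate([689, 947, 0]) stool();
translate([-524, 198, 0]) stool();
translate([1902, 198, 0]) stool();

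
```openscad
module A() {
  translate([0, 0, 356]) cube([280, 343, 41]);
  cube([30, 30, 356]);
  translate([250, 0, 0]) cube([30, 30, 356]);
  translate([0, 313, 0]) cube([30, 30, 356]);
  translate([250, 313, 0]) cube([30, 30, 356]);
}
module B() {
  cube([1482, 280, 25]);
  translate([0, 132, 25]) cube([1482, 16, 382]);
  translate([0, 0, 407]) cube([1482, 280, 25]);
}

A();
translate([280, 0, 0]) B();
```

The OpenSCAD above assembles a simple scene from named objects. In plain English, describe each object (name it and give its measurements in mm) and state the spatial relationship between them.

A is a four-legged stool. The seat is 280×343 mm, 41 mm thick, top at z = 397 mm. It stands on four square legs, each 30×30 mm in cross-section, from z = 0 to the seat underside, each flush with a corner of the seat.

B is an I-beam lying along x, 1482 mm long. Overall section height 432 mm. Two flanges 280 mm wide (y) and 25 mm thick, one on the floor and one at the top; a web 16 mm thick runs between them, centred on the flange width.

The I-beam is against the stool's +x side, with their −y faces flush.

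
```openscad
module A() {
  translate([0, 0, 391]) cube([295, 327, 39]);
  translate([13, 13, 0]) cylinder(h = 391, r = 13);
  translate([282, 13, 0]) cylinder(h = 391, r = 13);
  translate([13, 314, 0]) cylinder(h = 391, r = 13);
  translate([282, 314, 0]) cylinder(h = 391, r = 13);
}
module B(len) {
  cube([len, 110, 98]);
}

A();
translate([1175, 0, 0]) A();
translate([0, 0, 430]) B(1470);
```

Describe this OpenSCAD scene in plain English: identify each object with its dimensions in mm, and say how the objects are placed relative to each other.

A is a four-legged stool. The seat is 295×327 mm, 39 mm thick, top at z = 430 mm. It stands on four round legs, each 26 mm in diameter, from z = 0 to the seat underside, each leg's axis is inset half a diameter from the nearest pair of seat edges (so the leg's bounding box is flush with the corner).

B is a rectangular beam 1470 mm long (x), 110 mm deep (y), 98 mm thick (z).

The beam spans the tops of two stools placed 880 mm apart, resting at z = 430 mm.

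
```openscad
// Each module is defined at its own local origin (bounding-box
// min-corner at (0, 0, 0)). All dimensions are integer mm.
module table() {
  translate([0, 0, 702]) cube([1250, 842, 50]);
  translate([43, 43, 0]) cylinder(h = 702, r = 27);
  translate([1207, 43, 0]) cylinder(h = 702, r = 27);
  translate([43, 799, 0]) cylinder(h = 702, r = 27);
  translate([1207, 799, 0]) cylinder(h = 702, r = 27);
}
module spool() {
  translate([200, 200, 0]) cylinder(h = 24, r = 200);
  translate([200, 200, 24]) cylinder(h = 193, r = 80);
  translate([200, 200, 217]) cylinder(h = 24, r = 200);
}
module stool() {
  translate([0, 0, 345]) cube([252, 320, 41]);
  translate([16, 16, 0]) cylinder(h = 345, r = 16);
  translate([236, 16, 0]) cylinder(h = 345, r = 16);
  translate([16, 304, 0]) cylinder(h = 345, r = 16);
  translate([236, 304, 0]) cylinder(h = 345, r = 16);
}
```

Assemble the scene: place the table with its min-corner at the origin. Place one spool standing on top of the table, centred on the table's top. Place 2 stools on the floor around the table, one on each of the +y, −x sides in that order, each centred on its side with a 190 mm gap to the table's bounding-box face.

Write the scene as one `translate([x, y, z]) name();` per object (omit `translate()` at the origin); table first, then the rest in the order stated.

table();
translate([425, 221, 752]) spool();
translate([499, 1032, 0]) stool();
translate([-442, 261, 0]) stool();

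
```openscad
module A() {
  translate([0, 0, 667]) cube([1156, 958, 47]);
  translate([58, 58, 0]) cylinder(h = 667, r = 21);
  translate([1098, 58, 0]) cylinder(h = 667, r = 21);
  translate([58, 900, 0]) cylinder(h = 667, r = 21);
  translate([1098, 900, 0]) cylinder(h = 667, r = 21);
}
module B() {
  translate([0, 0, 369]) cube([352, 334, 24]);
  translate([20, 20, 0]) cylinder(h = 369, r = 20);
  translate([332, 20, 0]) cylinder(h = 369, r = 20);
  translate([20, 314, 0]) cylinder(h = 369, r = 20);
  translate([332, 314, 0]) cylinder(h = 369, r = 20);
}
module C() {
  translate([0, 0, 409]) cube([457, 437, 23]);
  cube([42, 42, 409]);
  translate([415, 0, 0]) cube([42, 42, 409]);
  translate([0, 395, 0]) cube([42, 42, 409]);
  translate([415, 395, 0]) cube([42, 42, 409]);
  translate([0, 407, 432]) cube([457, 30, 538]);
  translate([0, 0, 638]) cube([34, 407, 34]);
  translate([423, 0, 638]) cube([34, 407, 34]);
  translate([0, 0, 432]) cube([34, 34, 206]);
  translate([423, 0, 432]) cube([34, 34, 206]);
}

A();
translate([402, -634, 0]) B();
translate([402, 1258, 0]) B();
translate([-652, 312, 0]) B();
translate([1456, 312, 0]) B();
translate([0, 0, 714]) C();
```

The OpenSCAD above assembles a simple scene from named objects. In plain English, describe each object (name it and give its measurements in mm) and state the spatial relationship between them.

A is a rectangular dining table. The top is 1156×958×47 mm with its upper surface at z = 714 mm. It stands on four round legs of 42 mm diameter, each leg's bounding box inset 37 mm from the nearest pair of top edges, running from the floor to the underside of the top.

B is a simple wooden stool: a rectangular seat 352 mm (x) by 334 mm (y), 24 mm thick, top face at z = 393 mm, on four round legs, each 40 mm in diameter. The legs rest on z = 0, each leg's axis is inset half a diameter from the nearest pair of seat edges (so the leg's bounding box is flush with the corner).

C is a chair: 457×437 mm seat, 23 mm thick, top at z = 432 mm, on four 42 mm square corner legs flush with the seat edges. A 30 mm thick backrest slab spans the full seat width, extending 538 mm above the seat top, its back face flush with the seat's +y edge. Two armrests of 34×34 mm section run along each side from the seat's front edge to the front of the backrest, top faces 240 mm above the seat top and outer faces flush with the seat's x-edges; a 34×34 mm post under the front of each armrest stands on the seat at the front corner.

Four stools sit around the table at the −y, +y, −x, +x sides. The chair is on top of the table.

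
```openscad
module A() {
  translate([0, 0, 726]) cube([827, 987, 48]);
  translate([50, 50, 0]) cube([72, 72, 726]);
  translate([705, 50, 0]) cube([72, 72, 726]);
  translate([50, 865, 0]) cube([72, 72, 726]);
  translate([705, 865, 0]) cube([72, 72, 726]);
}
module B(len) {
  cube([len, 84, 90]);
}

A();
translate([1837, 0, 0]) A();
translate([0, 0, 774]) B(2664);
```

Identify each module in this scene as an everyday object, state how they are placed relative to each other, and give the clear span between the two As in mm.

A is a table. B is a beam. A beam spans the tops of two tables. The clear span between the two tables is 1010 mm.

Second table starts at x = 1837; first ends at x = 827; clear span = 1837 − 827 = 1010 mm.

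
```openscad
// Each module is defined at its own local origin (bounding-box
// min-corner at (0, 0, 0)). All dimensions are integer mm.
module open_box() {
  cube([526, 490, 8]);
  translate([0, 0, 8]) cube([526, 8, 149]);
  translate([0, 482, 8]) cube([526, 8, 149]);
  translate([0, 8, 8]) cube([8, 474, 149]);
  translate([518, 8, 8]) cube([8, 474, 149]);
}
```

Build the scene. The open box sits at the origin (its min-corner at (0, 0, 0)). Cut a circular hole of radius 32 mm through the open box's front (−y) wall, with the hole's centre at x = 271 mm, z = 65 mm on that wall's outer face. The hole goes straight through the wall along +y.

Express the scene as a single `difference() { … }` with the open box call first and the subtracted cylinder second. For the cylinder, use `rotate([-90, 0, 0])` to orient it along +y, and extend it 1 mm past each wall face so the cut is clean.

difference() {
  open_box();
  translate([271, -1, 65]) rotate([-90, 0, 0]) cylinder(h = 10, r = 32);
}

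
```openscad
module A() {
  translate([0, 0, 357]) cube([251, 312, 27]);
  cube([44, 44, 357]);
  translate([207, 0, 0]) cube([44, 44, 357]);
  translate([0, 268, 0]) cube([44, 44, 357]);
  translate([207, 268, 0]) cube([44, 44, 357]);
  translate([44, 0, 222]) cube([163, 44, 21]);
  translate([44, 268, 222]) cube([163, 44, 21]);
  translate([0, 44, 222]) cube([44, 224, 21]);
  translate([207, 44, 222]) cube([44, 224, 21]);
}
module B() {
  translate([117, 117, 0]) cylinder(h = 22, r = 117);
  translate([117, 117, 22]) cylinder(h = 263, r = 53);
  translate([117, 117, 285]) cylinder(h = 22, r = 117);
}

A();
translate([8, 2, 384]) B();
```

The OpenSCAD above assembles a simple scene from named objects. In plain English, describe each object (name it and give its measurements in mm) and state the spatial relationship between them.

A is a simple wooden stool: a rectangular seat 251 mm (x) by 312 mm (y), 27 mm thick, top face at z = 384 mm, on four square legs, each 44×44 mm in cross-section. The legs rest on z = 0, each flush with a corner of the seat. Four stretchers, 44 mm wide and 21 mm tall, connect adjacent legs with their undersides at z = 222 mm, each running between the inner faces of the legs it joins and aligned with the legs' outer faces on the other axis.

B is a spool: two coaxial disc flanges of radius 117 mm and thickness 22 mm, joined by a core cylinder of radius 53 mm and height 263 mm. The lower flange rests on z = 0 and the three cylinders share a vertical axis.

The spool is on top of the stool.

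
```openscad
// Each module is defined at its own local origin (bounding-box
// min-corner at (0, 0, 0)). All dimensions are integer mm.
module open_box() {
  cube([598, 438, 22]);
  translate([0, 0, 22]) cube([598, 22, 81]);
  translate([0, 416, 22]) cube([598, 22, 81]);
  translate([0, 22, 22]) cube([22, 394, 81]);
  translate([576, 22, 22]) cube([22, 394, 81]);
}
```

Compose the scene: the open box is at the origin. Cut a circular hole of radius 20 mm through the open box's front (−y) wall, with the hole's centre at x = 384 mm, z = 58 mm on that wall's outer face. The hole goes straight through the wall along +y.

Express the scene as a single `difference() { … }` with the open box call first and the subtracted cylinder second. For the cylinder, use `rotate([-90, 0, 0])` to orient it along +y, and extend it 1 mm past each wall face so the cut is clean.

difference() {
  open_box();
  translate([384, -1, 58]) rotate([-90, 0, 0]) cylinder(h = 24, r = 20);
}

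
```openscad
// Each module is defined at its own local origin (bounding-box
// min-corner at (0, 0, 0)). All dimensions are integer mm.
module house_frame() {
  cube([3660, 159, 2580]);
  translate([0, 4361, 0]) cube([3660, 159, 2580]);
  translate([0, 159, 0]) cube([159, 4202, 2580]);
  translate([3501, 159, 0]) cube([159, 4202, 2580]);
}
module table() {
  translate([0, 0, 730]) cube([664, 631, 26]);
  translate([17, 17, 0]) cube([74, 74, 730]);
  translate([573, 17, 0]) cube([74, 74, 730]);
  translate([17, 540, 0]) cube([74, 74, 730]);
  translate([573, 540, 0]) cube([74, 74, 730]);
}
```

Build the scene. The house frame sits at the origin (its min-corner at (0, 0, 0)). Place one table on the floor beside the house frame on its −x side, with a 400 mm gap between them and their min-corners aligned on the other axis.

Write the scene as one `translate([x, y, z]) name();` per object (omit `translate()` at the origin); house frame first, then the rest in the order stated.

house_frame();
translate([-1064, 0, 0]) table();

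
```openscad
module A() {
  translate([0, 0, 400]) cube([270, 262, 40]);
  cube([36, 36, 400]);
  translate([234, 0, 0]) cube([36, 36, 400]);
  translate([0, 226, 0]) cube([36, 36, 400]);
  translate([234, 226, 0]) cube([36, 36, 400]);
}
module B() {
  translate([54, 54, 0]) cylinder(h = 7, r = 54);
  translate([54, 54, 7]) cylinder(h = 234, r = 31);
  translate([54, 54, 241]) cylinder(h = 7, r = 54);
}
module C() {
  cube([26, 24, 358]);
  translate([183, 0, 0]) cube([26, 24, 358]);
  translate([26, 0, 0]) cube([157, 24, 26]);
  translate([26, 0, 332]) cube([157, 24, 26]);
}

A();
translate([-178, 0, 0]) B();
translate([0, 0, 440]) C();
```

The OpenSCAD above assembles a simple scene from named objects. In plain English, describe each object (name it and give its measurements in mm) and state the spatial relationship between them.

A is a simple wooden stool: a rectangular seat 270 mm (x) by 262 mm (y), 40 mm thick, top face at z = 440 mm, on four square legs, each 36×36 mm in cross-section. The legs rest on z = 0, each flush with a corner of the seat.

B is a spool: two coaxial disc flanges of radius 54 mm and thickness 7 mm, joined by a core cylinder of radius 31 mm and height 234 mm. The lower flange rests on z = 0 and the three cylinders share a vertical axis.

C is a picture frame with a 157×306 mm rectangular opening (x by z) and a uniform 26 mm border on every side. Frame depth is 24 mm along y. It is built from two vertical stiles running the full outside height and two horizontal rails spanning the gap between the stiles.

The spool is on the floor beside the stool on its −x side. The picture frame is on top of the stool.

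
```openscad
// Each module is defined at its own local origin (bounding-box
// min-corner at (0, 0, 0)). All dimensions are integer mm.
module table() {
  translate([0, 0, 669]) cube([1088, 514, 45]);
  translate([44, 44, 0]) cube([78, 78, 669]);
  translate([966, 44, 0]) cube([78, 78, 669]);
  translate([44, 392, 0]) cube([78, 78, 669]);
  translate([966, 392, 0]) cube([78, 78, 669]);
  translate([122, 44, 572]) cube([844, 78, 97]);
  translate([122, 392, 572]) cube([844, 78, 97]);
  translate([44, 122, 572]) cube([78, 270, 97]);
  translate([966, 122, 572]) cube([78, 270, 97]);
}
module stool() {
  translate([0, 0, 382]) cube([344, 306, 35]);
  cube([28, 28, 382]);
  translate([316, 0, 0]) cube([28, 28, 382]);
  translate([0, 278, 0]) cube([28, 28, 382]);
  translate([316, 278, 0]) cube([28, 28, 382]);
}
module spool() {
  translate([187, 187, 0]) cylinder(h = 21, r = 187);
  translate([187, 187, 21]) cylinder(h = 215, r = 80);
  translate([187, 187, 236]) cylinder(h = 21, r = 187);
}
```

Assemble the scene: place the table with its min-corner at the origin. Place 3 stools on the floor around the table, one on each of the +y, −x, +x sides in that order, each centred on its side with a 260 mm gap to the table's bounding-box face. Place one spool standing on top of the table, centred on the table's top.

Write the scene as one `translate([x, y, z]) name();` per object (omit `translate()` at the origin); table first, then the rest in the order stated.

table();
translate([372, 774, 0]) stool();
translate([-604, 104, 0]) stool();
translate([1348, 104, 0]) stool();
translate([357, 70, 714]) spool();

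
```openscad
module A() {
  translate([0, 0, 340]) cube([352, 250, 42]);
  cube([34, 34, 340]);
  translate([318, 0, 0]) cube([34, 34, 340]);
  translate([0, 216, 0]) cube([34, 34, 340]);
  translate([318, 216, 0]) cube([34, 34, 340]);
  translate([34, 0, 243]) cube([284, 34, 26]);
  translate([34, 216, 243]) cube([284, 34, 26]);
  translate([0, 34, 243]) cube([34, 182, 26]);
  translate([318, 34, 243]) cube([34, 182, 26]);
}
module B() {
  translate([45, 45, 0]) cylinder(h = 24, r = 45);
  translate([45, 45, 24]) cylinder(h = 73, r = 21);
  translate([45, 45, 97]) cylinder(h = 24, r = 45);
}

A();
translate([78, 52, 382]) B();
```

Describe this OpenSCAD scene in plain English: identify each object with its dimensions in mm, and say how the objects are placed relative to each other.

A is a four-legged stool. The seat is 352×250 mm, 42 mm thick, top at z = 382 mm. It stands on four square legs, each 34×34 mm in cross-section, from z = 0 to the seat underside, each flush with a corner of the seat. Four stretchers, 34 mm wide and 26 mm tall, connect adjacent legs with their undersides at z = 243 mm, each running between the inner faces of the legs it joins and aligned with the legs' outer faces on the other axis.

B is a spool: two coaxial disc flanges of radius 45 mm and thickness 24 mm, joined by a core cylinder of radius 21 mm and height 73 mm. The lower flange rests on z = 0 and the three cylinders share a vertical axis.

The spool is on top of the stool.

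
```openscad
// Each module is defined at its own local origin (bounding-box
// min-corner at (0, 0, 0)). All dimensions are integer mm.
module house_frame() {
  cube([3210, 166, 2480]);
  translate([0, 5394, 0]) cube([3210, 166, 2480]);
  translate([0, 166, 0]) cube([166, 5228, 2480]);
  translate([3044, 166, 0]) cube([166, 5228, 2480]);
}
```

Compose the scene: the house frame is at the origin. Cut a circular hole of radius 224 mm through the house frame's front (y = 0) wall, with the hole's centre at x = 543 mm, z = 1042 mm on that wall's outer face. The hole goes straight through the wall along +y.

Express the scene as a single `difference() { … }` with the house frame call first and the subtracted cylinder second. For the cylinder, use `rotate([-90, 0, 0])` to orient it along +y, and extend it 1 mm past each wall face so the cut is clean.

difference() {
  house_frame();
  translate([543, -1, 1042]) rotate([-90, 0, 0]) cylinder(h = 168, r = 224);
}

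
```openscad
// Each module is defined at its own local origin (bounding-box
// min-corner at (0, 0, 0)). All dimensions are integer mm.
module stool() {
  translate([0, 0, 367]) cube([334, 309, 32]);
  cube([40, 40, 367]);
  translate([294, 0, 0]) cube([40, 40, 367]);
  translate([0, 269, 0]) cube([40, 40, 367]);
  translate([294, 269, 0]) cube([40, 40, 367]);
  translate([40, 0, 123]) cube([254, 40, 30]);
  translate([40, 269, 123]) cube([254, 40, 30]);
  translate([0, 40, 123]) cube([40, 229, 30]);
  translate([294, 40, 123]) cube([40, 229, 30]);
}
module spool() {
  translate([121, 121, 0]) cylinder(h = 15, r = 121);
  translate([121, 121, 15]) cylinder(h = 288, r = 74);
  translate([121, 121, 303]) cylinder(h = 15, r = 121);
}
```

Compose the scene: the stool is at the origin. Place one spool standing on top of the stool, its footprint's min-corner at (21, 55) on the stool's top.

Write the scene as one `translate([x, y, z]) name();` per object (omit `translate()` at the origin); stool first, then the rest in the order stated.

stool();
translate([21, 55, 399]) spool();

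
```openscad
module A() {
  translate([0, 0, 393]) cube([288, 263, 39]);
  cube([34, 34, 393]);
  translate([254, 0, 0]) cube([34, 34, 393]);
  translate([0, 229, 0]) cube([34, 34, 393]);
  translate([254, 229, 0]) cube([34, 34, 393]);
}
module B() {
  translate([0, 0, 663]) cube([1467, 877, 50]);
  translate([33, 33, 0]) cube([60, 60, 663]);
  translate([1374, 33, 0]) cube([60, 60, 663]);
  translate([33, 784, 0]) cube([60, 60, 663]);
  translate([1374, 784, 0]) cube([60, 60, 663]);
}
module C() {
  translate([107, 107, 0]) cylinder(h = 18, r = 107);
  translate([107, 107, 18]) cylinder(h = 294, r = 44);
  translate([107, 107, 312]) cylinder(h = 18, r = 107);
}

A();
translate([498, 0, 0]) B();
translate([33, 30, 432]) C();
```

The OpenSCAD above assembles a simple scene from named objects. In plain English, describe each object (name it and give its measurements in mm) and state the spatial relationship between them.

A is a four-legged stool. The seat is 288×263 mm, 39 mm thick, top at z = 432 mm. It stands on four square legs, each 34×34 mm in cross-section, from z = 0 to the seat underside, each flush with a corner of the seat.

B is a table: top 1467 mm (x) × 877 mm (y), 50 mm thick, upper face at z = 713 mm, on four 60×60 mm square legs, each inset 33 mm from the nearest pair of top edges, running from z = 0 to the bottom of the top.

C is a spool: two coaxial disc flanges of radius 107 mm and thickness 18 mm, joined by a core cylinder of radius 44 mm and height 294 mm. The lower flange rests on z = 0 and the three cylinders share a vertical axis.

The table is on the floor beside the stool on its +x side. The spool is on top of the stool.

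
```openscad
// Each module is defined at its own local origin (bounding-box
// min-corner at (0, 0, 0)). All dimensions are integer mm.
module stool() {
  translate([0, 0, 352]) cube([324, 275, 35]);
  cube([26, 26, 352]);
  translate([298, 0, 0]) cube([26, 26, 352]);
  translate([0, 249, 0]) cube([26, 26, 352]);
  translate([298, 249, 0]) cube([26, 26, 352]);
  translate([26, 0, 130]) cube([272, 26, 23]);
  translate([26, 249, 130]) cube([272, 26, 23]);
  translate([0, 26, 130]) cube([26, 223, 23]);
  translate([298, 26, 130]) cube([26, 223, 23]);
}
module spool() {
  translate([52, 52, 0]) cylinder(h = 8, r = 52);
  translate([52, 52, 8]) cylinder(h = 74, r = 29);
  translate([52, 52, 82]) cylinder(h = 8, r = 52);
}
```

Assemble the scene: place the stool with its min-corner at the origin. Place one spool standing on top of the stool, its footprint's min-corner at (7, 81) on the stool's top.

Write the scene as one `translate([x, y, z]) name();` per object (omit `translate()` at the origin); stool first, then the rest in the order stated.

stool();
translate([7, 81, 387]) spool();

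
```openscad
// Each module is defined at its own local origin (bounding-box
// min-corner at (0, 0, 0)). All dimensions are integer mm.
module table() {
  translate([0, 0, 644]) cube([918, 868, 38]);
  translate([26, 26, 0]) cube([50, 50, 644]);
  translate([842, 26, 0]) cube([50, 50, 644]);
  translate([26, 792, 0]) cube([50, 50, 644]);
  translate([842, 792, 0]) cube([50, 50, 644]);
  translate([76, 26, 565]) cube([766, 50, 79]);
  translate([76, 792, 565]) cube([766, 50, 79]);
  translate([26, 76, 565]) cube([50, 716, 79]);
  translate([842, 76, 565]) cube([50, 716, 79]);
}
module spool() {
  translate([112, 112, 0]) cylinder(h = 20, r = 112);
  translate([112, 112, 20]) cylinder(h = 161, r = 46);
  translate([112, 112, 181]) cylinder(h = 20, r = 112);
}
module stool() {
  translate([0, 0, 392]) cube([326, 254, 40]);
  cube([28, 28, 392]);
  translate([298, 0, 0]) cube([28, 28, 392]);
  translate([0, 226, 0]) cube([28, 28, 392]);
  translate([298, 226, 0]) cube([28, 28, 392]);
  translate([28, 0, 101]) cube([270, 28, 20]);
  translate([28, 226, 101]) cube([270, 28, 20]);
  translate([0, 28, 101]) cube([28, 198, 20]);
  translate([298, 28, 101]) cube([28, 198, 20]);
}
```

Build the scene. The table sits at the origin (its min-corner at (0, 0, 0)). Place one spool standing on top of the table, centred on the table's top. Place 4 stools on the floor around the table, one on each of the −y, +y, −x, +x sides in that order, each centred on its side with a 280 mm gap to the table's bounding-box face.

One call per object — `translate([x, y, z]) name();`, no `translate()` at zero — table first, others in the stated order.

table();
translate([347, 322, 682]) spool();
translate([296, -534, 0]) stool();
translate([296, 1148, 0]) stool();
translate([-606, 307, 0]) stool();
translate([1198, 307, 0]) stool();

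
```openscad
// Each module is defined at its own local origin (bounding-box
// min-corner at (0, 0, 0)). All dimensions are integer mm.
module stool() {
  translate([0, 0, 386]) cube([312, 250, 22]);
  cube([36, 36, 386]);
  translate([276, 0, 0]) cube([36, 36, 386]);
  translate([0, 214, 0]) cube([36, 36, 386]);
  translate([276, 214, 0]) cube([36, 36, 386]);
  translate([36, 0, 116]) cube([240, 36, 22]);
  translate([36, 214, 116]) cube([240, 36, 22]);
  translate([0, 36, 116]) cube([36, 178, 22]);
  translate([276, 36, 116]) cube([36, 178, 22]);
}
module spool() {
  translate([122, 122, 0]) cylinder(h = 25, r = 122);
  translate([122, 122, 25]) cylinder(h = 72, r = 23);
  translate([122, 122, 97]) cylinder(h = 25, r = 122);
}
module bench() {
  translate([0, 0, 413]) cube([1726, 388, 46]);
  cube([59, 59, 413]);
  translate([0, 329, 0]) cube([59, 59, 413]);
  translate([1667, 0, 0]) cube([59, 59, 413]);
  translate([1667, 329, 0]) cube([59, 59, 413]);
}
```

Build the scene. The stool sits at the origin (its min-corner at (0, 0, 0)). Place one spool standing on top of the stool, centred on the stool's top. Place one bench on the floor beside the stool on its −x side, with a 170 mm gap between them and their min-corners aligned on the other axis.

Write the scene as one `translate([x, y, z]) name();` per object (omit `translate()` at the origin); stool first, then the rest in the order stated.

stool();
translate([34, 3, 408]) spool();
translate([-1896, 0, 0]) bench();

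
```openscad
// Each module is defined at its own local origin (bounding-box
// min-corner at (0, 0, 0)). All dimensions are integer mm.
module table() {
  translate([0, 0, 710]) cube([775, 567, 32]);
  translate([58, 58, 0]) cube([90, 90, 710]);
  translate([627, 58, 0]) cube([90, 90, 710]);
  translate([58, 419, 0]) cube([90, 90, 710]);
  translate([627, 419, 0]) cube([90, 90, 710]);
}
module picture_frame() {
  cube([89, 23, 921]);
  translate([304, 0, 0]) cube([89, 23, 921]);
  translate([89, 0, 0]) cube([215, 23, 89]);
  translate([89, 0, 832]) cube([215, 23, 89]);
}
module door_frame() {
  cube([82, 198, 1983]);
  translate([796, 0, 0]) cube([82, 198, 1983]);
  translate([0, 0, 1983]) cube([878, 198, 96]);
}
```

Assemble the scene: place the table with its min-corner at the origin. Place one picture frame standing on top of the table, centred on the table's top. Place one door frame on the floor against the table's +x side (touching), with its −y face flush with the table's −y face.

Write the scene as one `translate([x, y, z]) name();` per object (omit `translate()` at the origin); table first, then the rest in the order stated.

table();
translate([191, 272, 742]) picture_frame();
translate([775, 0, 0]) door_frame();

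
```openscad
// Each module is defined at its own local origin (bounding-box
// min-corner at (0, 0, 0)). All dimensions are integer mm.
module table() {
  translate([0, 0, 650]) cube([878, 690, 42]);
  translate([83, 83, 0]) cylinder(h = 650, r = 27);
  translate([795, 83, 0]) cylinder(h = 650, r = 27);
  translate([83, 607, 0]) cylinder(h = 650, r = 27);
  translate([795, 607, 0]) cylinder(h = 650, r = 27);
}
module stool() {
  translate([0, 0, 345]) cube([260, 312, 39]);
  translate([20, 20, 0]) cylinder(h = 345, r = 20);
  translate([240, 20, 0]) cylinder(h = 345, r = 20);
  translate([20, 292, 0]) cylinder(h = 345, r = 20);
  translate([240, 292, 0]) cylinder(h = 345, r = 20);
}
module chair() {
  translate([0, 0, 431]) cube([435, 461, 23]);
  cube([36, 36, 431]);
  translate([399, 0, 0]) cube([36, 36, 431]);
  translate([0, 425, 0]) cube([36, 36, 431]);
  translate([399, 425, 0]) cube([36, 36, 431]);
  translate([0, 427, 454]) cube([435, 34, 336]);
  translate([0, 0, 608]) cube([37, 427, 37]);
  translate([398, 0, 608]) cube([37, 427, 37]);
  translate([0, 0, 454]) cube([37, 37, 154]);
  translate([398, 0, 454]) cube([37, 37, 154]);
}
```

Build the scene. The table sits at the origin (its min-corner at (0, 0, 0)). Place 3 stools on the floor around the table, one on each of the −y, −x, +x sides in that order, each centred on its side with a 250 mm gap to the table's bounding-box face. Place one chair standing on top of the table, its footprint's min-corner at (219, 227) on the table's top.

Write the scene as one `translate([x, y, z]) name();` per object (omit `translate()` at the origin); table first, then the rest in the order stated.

table();
translate([309, -562, 0]) stool();
translate([-510, 189, 0]) stool();
translate([1128, 189, 0]) stool();
translate([219, 227, 692]) chair();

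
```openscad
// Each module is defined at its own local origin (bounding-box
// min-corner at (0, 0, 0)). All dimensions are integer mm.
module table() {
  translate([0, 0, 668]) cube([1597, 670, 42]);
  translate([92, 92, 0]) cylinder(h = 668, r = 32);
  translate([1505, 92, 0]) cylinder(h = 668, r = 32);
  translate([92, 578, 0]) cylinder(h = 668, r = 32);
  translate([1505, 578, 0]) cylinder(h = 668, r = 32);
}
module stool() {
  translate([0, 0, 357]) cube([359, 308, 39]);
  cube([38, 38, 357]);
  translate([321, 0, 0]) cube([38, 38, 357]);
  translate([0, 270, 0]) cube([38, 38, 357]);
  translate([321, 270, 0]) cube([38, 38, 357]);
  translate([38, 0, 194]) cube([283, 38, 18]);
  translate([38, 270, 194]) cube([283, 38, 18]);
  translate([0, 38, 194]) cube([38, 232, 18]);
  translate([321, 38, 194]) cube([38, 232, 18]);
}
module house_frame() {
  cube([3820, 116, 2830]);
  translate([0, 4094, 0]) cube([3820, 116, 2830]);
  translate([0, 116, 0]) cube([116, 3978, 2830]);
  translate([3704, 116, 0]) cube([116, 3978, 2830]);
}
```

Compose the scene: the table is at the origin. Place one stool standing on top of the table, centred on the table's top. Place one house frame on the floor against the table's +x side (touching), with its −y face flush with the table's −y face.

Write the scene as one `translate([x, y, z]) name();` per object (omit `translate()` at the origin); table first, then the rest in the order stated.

table();
translate([619, 181, 710]) stool();
translate([1597, 0, 0]) house_frame();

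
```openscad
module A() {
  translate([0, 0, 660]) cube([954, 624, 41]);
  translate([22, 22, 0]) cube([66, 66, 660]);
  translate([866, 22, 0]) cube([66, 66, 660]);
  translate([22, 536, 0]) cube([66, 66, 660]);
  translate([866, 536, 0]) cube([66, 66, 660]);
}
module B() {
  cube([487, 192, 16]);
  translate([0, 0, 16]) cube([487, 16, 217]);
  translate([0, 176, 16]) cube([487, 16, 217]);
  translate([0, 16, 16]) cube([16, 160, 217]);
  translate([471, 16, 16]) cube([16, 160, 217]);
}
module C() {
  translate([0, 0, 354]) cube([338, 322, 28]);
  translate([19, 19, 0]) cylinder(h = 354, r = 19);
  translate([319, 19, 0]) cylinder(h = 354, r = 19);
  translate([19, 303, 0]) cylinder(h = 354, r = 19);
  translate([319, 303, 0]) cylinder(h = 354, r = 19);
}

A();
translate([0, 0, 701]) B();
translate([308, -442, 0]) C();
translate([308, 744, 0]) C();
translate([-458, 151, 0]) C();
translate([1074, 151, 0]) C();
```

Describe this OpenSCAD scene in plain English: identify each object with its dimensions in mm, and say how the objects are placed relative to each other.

A is a table: top 954 mm (x) × 624 mm (y), 41 mm thick, upper face at z = 701 mm, on four 66×66 mm square legs, each inset 22 mm from the nearest pair of top edges, running from z = 0 to the bottom of the top.

B is an open-topped rectangular box: outside dimensions 487×192×233 mm, with a uniform wall and base thickness of 16 mm. The base is a full 487×192 slab on the floor; four walls sit on top of the base. The front and back walls (the −y and +y sides) span the full width; the two side walls fit between them.

C is a four-legged stool. The seat is 338×322 mm, 28 mm thick, top at z = 382 mm. It stands on four round legs, each 38 mm in diameter, from z = 0 to the seat underside, each leg's axis is inset half a diameter from the nearest pair of seat edges (so the leg's bounding box is flush with the corner).

The open box is on top of the table. Four stools sit around the table at the −y, +y, −x, +x sides.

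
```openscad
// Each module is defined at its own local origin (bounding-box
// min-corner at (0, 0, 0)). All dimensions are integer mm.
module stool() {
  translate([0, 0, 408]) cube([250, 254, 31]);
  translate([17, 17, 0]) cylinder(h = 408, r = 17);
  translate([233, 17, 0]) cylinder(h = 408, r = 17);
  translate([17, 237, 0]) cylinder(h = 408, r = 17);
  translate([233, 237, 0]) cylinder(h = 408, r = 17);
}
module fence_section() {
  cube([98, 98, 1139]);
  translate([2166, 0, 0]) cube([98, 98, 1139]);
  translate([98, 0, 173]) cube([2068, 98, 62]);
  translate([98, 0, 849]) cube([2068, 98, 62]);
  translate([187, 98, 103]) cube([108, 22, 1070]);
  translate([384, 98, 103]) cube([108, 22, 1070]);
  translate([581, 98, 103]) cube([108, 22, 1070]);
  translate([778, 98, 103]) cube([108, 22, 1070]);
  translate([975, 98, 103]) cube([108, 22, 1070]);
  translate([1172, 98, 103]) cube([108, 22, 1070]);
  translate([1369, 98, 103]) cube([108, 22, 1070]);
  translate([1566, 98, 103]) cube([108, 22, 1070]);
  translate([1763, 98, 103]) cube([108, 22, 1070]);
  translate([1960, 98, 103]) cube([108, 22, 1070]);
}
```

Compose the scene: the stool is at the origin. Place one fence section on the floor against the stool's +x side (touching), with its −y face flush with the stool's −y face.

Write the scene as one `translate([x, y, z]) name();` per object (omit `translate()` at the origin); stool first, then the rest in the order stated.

stool();
translate([250, 0, 0]) fence_section();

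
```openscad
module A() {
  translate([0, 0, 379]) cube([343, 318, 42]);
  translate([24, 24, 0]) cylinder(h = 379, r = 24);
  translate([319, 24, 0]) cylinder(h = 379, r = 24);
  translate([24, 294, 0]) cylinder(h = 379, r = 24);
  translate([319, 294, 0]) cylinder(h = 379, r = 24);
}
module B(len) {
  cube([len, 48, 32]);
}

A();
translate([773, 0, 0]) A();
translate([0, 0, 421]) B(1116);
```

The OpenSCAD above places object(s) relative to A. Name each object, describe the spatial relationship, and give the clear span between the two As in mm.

A is a stool. B is a beam. A beam spans the tops of two stools. The clear span between the two stools is 430 mm.

Second stool starts at x = 773; first ends at x = 343; clear span = 773 − 343 = 430 mm.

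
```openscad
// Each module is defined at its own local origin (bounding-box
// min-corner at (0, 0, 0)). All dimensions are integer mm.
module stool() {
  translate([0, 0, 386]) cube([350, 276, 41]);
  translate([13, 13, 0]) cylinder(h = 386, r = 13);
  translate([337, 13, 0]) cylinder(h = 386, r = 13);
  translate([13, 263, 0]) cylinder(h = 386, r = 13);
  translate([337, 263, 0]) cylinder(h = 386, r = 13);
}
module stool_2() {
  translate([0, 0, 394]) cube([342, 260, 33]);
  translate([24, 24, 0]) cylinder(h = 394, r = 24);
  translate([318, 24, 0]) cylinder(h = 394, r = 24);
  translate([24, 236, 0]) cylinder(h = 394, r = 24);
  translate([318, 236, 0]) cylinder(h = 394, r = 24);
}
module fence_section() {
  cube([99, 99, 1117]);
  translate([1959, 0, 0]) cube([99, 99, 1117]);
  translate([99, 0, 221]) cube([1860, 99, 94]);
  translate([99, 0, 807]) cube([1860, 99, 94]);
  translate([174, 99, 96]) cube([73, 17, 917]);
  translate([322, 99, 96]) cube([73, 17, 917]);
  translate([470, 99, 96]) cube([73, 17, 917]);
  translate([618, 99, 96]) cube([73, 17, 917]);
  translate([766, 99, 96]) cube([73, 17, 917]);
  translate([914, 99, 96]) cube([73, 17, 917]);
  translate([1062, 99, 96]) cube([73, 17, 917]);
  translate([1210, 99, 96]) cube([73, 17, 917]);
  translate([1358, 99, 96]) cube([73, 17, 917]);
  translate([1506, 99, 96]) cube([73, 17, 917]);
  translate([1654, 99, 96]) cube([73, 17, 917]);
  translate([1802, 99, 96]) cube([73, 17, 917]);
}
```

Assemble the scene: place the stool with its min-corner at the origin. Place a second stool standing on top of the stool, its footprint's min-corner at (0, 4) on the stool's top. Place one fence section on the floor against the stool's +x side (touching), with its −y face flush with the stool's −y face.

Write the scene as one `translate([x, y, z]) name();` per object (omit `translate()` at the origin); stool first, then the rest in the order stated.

stool();
translate([0, 4, 427]) stool_2();
translate([350, 0, 0]) fence_section();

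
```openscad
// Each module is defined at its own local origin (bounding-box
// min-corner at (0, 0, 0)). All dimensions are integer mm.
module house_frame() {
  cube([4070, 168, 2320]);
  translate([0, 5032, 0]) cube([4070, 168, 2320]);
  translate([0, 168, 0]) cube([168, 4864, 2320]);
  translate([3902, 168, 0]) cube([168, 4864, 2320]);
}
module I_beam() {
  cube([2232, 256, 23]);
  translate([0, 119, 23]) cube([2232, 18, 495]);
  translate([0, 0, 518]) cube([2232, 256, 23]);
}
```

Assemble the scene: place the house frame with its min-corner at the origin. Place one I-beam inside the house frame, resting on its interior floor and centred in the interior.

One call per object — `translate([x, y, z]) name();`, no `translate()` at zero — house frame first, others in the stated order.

house_frame();
translate([919, 2472, 0]) I_beam();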